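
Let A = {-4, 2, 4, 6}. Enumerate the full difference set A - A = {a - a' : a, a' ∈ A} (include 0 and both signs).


A - A = {a - a' : a, a' ∈ A}.
Compute a - a' for each ordered pair (a, a'):
a = -4: -4--4=0, -4-2=-6, -4-4=-8, -4-6=-10
a = 2: 2--4=6, 2-2=0, 2-4=-2, 2-6=-4
a = 4: 4--4=8, 4-2=2, 4-4=0, 4-6=-2
a = 6: 6--4=10, 6-2=4, 6-4=2, 6-6=0
Collecting distinct values (and noting 0 appears from a-a):
A - A = {-10, -8, -6, -4, -2, 0, 2, 4, 6, 8, 10}
|A - A| = 11

A - A = {-10, -8, -6, -4, -2, 0, 2, 4, 6, 8, 10}


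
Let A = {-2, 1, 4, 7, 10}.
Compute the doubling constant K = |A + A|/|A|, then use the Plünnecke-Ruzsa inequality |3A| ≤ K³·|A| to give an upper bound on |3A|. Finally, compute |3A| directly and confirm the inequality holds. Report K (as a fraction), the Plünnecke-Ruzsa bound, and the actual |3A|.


|A| = 5.
Step 1: Compute A + A by enumerating all 25 pairs.
A + A = {-4, -1, 2, 5, 8, 11, 14, 17, 20}, so |A + A| = 9.
Step 2: Doubling constant K = |A + A|/|A| = 9/5 = 9/5 ≈ 1.8000.
Step 3: Plünnecke-Ruzsa gives |3A| ≤ K³·|A| = (1.8000)³ · 5 ≈ 29.1600.
Step 4: Compute 3A = A + A + A directly by enumerating all triples (a,b,c) ∈ A³; |3A| = 13.
Step 5: Check 13 ≤ 29.1600? Yes ✓.

K = 9/5, Plünnecke-Ruzsa bound K³|A| ≈ 29.1600, |3A| = 13, inequality holds.


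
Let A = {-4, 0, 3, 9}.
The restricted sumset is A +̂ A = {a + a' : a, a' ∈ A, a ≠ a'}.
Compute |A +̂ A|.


Restricted sumset: A +̂ A = {a + a' : a ∈ A, a' ∈ A, a ≠ a'}.
Equivalently, take A + A and drop any sum 2a that is achievable ONLY as a + a for a ∈ A (i.e. sums representable only with equal summands).
Enumerate pairs (a, a') with a < a' (symmetric, so each unordered pair gives one sum; this covers all a ≠ a'):
  -4 + 0 = -4
  -4 + 3 = -1
  -4 + 9 = 5
  0 + 3 = 3
  0 + 9 = 9
  3 + 9 = 12
Collected distinct sums: {-4, -1, 3, 5, 9, 12}
|A +̂ A| = 6
(Reference bound: |A +̂ A| ≥ 2|A| - 3 for |A| ≥ 2, with |A| = 4 giving ≥ 5.)

|A +̂ A| = 6


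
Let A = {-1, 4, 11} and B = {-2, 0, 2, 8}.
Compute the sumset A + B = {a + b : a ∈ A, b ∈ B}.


A + B = {a + b : a ∈ A, b ∈ B}.
Enumerate all |A|·|B| = 3·4 = 12 pairs (a, b) and collect distinct sums.
a = -1: -1+-2=-3, -1+0=-1, -1+2=1, -1+8=7
a = 4: 4+-2=2, 4+0=4, 4+2=6, 4+8=12
a = 11: 11+-2=9, 11+0=11, 11+2=13, 11+8=19
Collecting distinct sums: A + B = {-3, -1, 1, 2, 4, 6, 7, 9, 11, 12, 13, 19}
|A + B| = 12

A + B = {-3, -1, 1, 2, 4, 6, 7, 9, 11, 12, 13, 19}


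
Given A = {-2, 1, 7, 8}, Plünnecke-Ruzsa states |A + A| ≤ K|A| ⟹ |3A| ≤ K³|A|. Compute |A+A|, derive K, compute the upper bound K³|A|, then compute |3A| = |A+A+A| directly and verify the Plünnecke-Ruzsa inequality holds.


|A| = 4.
Step 1: Compute A + A by enumerating all 16 pairs.
A + A = {-4, -1, 2, 5, 6, 8, 9, 14, 15, 16}, so |A + A| = 10.
Step 2: Doubling constant K = |A + A|/|A| = 10/4 = 10/4 ≈ 2.5000.
Step 3: Plünnecke-Ruzsa gives |3A| ≤ K³·|A| = (2.5000)³ · 4 ≈ 62.5000.
Step 4: Compute 3A = A + A + A directly by enumerating all triples (a,b,c) ∈ A³; |3A| = 19.
Step 5: Check 19 ≤ 62.5000? Yes ✓.

K = 10/4, Plünnecke-Ruzsa bound K³|A| ≈ 62.5000, |3A| = 19, inequality holds.


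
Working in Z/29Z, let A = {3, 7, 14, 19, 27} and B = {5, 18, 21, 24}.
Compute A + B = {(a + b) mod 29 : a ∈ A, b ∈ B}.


Work in Z/29Z: reduce every sum a + b modulo 29.
Enumerate all 20 pairs:
a = 3: 3+5=8, 3+18=21, 3+21=24, 3+24=27
a = 7: 7+5=12, 7+18=25, 7+21=28, 7+24=2
a = 14: 14+5=19, 14+18=3, 14+21=6, 14+24=9
a = 19: 19+5=24, 19+18=8, 19+21=11, 19+24=14
a = 27: 27+5=3, 27+18=16, 27+21=19, 27+24=22
Distinct residues collected: {2, 3, 6, 8, 9, 11, 12, 14, 16, 19, 21, 22, 24, 25, 27, 28}
|A + B| = 16 (out of 29 total residues).

A + B = {2, 3, 6, 8, 9, 11, 12, 14, 16, 19, 21, 22, 24, 25, 27, 28}


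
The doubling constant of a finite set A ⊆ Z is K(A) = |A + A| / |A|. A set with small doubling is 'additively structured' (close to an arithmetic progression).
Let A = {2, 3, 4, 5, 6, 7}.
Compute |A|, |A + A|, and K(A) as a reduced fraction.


|A| = 6.
Compute A + A by enumerating all 36 pairs.
A + A = {4, 5, 6, 7, 8, 9, 10, 11, 12, 13, 14}, so |A + A| = 11.
K = |A + A| / |A| = 11/6 (already in lowest terms) ≈ 1.8333.
Reference: AP of size 6 gives K = 11/6 ≈ 1.8333; a fully generic set of size 6 gives K ≈ 3.5000.

|A| = 6, |A + A| = 11, K = 11/6.


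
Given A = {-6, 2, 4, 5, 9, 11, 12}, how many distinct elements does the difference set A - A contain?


A - A = {a - a' : a, a' ∈ A}; |A| = 7.
Bounds: 2|A|-1 ≤ |A - A| ≤ |A|² - |A| + 1, i.e. 13 ≤ |A - A| ≤ 43.
Note: 0 ∈ A - A always (from a - a). The set is symmetric: if d ∈ A - A then -d ∈ A - A.
Enumerate nonzero differences d = a - a' with a > a' (then include -d):
Positive differences: {1, 2, 3, 4, 5, 6, 7, 8, 9, 10, 11, 15, 17, 18}
Full difference set: {0} ∪ (positive diffs) ∪ (negative diffs).
|A - A| = 1 + 2·14 = 29 (matches direct enumeration: 29).

|A - A| = 29


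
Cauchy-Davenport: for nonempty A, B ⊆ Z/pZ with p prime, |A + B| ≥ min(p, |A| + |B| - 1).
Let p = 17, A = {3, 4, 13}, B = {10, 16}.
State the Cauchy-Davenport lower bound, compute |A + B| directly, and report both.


Cauchy-Davenport: |A + B| ≥ min(p, |A| + |B| - 1) for A, B nonempty in Z/pZ.
|A| = 3, |B| = 2, p = 17.
CD lower bound = min(17, 3 + 2 - 1) = min(17, 4) = 4.
Compute A + B mod 17 directly:
a = 3: 3+10=13, 3+16=2
a = 4: 4+10=14, 4+16=3
a = 13: 13+10=6, 13+16=12
A + B = {2, 3, 6, 12, 13, 14}, so |A + B| = 6.
Verify: 6 ≥ 4? Yes ✓.

CD lower bound = 4, actual |A + B| = 6.


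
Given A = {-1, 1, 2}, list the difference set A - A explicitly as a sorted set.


A - A = {a - a' : a, a' ∈ A}.
Compute a - a' for each ordered pair (a, a'):
a = -1: -1--1=0, -1-1=-2, -1-2=-3
a = 1: 1--1=2, 1-1=0, 1-2=-1
a = 2: 2--1=3, 2-1=1, 2-2=0
Collecting distinct values (and noting 0 appears from a-a):
A - A = {-3, -2, -1, 0, 1, 2, 3}
|A - A| = 7

A - A = {-3, -2, -1, 0, 1, 2, 3}


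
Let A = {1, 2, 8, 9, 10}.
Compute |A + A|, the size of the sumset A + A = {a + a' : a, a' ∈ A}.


A + A = {a + a' : a, a' ∈ A}; |A| = 5.
General bounds: 2|A| - 1 ≤ |A + A| ≤ |A|(|A|+1)/2, i.e. 9 ≤ |A + A| ≤ 15.
Lower bound 2|A|-1 is attained iff A is an arithmetic progression.
Enumerate sums a + a' for a ≤ a' (symmetric, so this suffices):
a = 1: 1+1=2, 1+2=3, 1+8=9, 1+9=10, 1+10=11
a = 2: 2+2=4, 2+8=10, 2+9=11, 2+10=12
a = 8: 8+8=16, 8+9=17, 8+10=18
a = 9: 9+9=18, 9+10=19
a = 10: 10+10=20
Distinct sums: {2, 3, 4, 9, 10, 11, 12, 16, 17, 18, 19, 20}
|A + A| = 12

|A + A| = 12


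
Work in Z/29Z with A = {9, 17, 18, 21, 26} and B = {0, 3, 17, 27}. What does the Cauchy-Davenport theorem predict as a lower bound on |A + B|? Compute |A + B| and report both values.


Cauchy-Davenport: |A + B| ≥ min(p, |A| + |B| - 1) for A, B nonempty in Z/pZ.
|A| = 5, |B| = 4, p = 29.
CD lower bound = min(29, 5 + 4 - 1) = min(29, 8) = 8.
Compute A + B mod 29 directly:
a = 9: 9+0=9, 9+3=12, 9+17=26, 9+27=7
a = 17: 17+0=17, 17+3=20, 17+17=5, 17+27=15
a = 18: 18+0=18, 18+3=21, 18+17=6, 18+27=16
a = 21: 21+0=21, 21+3=24, 21+17=9, 21+27=19
a = 26: 26+0=26, 26+3=0, 26+17=14, 26+27=24
A + B = {0, 5, 6, 7, 9, 12, 14, 15, 16, 17, 18, 19, 20, 21, 24, 26}, so |A + B| = 16.
Verify: 16 ≥ 8? Yes ✓.

CD lower bound = 8, actual |A + B| = 16.


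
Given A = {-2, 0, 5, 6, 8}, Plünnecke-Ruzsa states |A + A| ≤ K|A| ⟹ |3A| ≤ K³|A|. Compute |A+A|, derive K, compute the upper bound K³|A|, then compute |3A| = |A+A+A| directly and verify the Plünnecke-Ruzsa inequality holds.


|A| = 5.
Step 1: Compute A + A by enumerating all 25 pairs.
A + A = {-4, -2, 0, 3, 4, 5, 6, 8, 10, 11, 12, 13, 14, 16}, so |A + A| = 14.
Step 2: Doubling constant K = |A + A|/|A| = 14/5 = 14/5 ≈ 2.8000.
Step 3: Plünnecke-Ruzsa gives |3A| ≤ K³·|A| = (2.8000)³ · 5 ≈ 109.7600.
Step 4: Compute 3A = A + A + A directly by enumerating all triples (a,b,c) ∈ A³; |3A| = 26.
Step 5: Check 26 ≤ 109.7600? Yes ✓.

K = 14/5, Plünnecke-Ruzsa bound K³|A| ≈ 109.7600, |3A| = 26, inequality holds.


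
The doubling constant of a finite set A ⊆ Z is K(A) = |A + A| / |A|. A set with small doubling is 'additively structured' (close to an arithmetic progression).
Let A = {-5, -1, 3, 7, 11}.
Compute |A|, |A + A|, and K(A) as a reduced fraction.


|A| = 5.
Compute A + A by enumerating all 25 pairs.
A + A = {-10, -6, -2, 2, 6, 10, 14, 18, 22}, so |A + A| = 9.
K = |A + A| / |A| = 9/5 (already in lowest terms) ≈ 1.8000.
Reference: AP of size 5 gives K = 9/5 ≈ 1.8000; a fully generic set of size 5 gives K ≈ 3.0000.

|A| = 5, |A + A| = 9, K = 9/5.


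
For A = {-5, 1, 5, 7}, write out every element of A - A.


A - A = {a - a' : a, a' ∈ A}.
Compute a - a' for each ordered pair (a, a'):
a = -5: -5--5=0, -5-1=-6, -5-5=-10, -5-7=-12
a = 1: 1--5=6, 1-1=0, 1-5=-4, 1-7=-6
a = 5: 5--5=10, 5-1=4, 5-5=0, 5-7=-2
a = 7: 7--5=12, 7-1=6, 7-5=2, 7-7=0
Collecting distinct values (and noting 0 appears from a-a):
A - A = {-12, -10, -6, -4, -2, 0, 2, 4, 6, 10, 12}
|A - A| = 11

A - A = {-12, -10, -6, -4, -2, 0, 2, 4, 6, 10, 12}


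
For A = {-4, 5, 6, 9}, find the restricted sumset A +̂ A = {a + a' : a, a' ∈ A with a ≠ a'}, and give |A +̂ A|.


Restricted sumset: A +̂ A = {a + a' : a ∈ A, a' ∈ A, a ≠ a'}.
Equivalently, take A + A and drop any sum 2a that is achievable ONLY as a + a for a ∈ A (i.e. sums representable only with equal summands).
Enumerate pairs (a, a') with a < a' (symmetric, so each unordered pair gives one sum; this covers all a ≠ a'):
  -4 + 5 = 1
  -4 + 6 = 2
  -4 + 9 = 5
  5 + 6 = 11
  5 + 9 = 14
  6 + 9 = 15
Collected distinct sums: {1, 2, 5, 11, 14, 15}
|A +̂ A| = 6
(Reference bound: |A +̂ A| ≥ 2|A| - 3 for |A| ≥ 2, with |A| = 4 giving ≥ 5.)

|A +̂ A| = 6


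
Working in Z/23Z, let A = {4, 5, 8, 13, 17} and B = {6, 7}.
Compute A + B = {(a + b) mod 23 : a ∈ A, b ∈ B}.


Work in Z/23Z: reduce every sum a + b modulo 23.
Enumerate all 10 pairs:
a = 4: 4+6=10, 4+7=11
a = 5: 5+6=11, 5+7=12
a = 8: 8+6=14, 8+7=15
a = 13: 13+6=19, 13+7=20
a = 17: 17+6=0, 17+7=1
Distinct residues collected: {0, 1, 10, 11, 12, 14, 15, 19, 20}
|A + B| = 9 (out of 23 total residues).

A + B = {0, 1, 10, 11, 12, 14, 15, 19, 20}


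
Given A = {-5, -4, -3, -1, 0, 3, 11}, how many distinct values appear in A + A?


A + A = {a + a' : a, a' ∈ A}; |A| = 7.
General bounds: 2|A| - 1 ≤ |A + A| ≤ |A|(|A|+1)/2, i.e. 13 ≤ |A + A| ≤ 28.
Lower bound 2|A|-1 is attained iff A is an arithmetic progression.
Enumerate sums a + a' for a ≤ a' (symmetric, so this suffices):
a = -5: -5+-5=-10, -5+-4=-9, -5+-3=-8, -5+-1=-6, -5+0=-5, -5+3=-2, -5+11=6
a = -4: -4+-4=-8, -4+-3=-7, -4+-1=-5, -4+0=-4, -4+3=-1, -4+11=7
a = -3: -3+-3=-6, -3+-1=-4, -3+0=-3, -3+3=0, -3+11=8
a = -1: -1+-1=-2, -1+0=-1, -1+3=2, -1+11=10
a = 0: 0+0=0, 0+3=3, 0+11=11
a = 3: 3+3=6, 3+11=14
a = 11: 11+11=22
Distinct sums: {-10, -9, -8, -7, -6, -5, -4, -3, -2, -1, 0, 2, 3, 6, 7, 8, 10, 11, 14, 22}
|A + A| = 20

|A + A| = 20


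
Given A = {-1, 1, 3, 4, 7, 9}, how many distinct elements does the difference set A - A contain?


A - A = {a - a' : a, a' ∈ A}; |A| = 6.
Bounds: 2|A|-1 ≤ |A - A| ≤ |A|² - |A| + 1, i.e. 11 ≤ |A - A| ≤ 31.
Note: 0 ∈ A - A always (from a - a). The set is symmetric: if d ∈ A - A then -d ∈ A - A.
Enumerate nonzero differences d = a - a' with a > a' (then include -d):
Positive differences: {1, 2, 3, 4, 5, 6, 8, 10}
Full difference set: {0} ∪ (positive diffs) ∪ (negative diffs).
|A - A| = 1 + 2·8 = 17 (matches direct enumeration: 17).

|A - A| = 17


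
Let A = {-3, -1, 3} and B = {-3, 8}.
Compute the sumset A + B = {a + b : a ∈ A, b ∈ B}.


A + B = {a + b : a ∈ A, b ∈ B}.
Enumerate all |A|·|B| = 3·2 = 6 pairs (a, b) and collect distinct sums.
a = -3: -3+-3=-6, -3+8=5
a = -1: -1+-3=-4, -1+8=7
a = 3: 3+-3=0, 3+8=11
Collecting distinct sums: A + B = {-6, -4, 0, 5, 7, 11}
|A + B| = 6

A + B = {-6, -4, 0, 5, 7, 11}


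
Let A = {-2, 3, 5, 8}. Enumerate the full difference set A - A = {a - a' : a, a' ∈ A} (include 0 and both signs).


A - A = {a - a' : a, a' ∈ A}.
Compute a - a' for each ordered pair (a, a'):
a = -2: -2--2=0, -2-3=-5, -2-5=-7, -2-8=-10
a = 3: 3--2=5, 3-3=0, 3-5=-2, 3-8=-5
a = 5: 5--2=7, 5-3=2, 5-5=0, 5-8=-3
a = 8: 8--2=10, 8-3=5, 8-5=3, 8-8=0
Collecting distinct values (and noting 0 appears from a-a):
A - A = {-10, -7, -5, -3, -2, 0, 2, 3, 5, 7, 10}
|A - A| = 11

A - A = {-10, -7, -5, -3, -2, 0, 2, 3, 5, 7, 10}


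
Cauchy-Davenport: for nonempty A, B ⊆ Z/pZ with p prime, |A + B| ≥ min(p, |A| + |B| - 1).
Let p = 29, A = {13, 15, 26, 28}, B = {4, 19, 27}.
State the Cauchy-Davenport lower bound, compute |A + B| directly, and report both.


Cauchy-Davenport: |A + B| ≥ min(p, |A| + |B| - 1) for A, B nonempty in Z/pZ.
|A| = 4, |B| = 3, p = 29.
CD lower bound = min(29, 4 + 3 - 1) = min(29, 6) = 6.
Compute A + B mod 29 directly:
a = 13: 13+4=17, 13+19=3, 13+27=11
a = 15: 15+4=19, 15+19=5, 15+27=13
a = 26: 26+4=1, 26+19=16, 26+27=24
a = 28: 28+4=3, 28+19=18, 28+27=26
A + B = {1, 3, 5, 11, 13, 16, 17, 18, 19, 24, 26}, so |A + B| = 11.
Verify: 11 ≥ 6? Yes ✓.

CD lower bound = 6, actual |A + B| = 11.


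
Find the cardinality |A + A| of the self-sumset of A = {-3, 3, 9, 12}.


A + A = {a + a' : a, a' ∈ A}; |A| = 4.
General bounds: 2|A| - 1 ≤ |A + A| ≤ |A|(|A|+1)/2, i.e. 7 ≤ |A + A| ≤ 10.
Lower bound 2|A|-1 is attained iff A is an arithmetic progression.
Enumerate sums a + a' for a ≤ a' (symmetric, so this suffices):
a = -3: -3+-3=-6, -3+3=0, -3+9=6, -3+12=9
a = 3: 3+3=6, 3+9=12, 3+12=15
a = 9: 9+9=18, 9+12=21
a = 12: 12+12=24
Distinct sums: {-6, 0, 6, 9, 12, 15, 18, 21, 24}
|A + A| = 9

|A + A| = 9


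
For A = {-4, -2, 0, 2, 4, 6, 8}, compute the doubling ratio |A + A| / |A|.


|A| = 7.
Compute A + A by enumerating all 49 pairs.
A + A = {-8, -6, -4, -2, 0, 2, 4, 6, 8, 10, 12, 14, 16}, so |A + A| = 13.
K = |A + A| / |A| = 13/7 (already in lowest terms) ≈ 1.8571.
Reference: AP of size 7 gives K = 13/7 ≈ 1.8571; a fully generic set of size 7 gives K ≈ 4.0000.

|A| = 7, |A + A| = 13, K = 13/7.


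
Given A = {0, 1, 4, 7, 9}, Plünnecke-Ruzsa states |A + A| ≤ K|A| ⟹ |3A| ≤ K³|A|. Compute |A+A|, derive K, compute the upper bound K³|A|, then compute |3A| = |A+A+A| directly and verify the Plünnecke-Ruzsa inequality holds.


|A| = 5.
Step 1: Compute A + A by enumerating all 25 pairs.
A + A = {0, 1, 2, 4, 5, 7, 8, 9, 10, 11, 13, 14, 16, 18}, so |A + A| = 14.
Step 2: Doubling constant K = |A + A|/|A| = 14/5 = 14/5 ≈ 2.8000.
Step 3: Plünnecke-Ruzsa gives |3A| ≤ K³·|A| = (2.8000)³ · 5 ≈ 109.7600.
Step 4: Compute 3A = A + A + A directly by enumerating all triples (a,b,c) ∈ A³; |3A| = 26.
Step 5: Check 26 ≤ 109.7600? Yes ✓.

K = 14/5, Plünnecke-Ruzsa bound K³|A| ≈ 109.7600, |3A| = 26, inequality holds.


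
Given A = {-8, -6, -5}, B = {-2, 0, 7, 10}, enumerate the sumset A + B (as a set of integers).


A + B = {a + b : a ∈ A, b ∈ B}.
Enumerate all |A|·|B| = 3·4 = 12 pairs (a, b) and collect distinct sums.
a = -8: -8+-2=-10, -8+0=-8, -8+7=-1, -8+10=2
a = -6: -6+-2=-8, -6+0=-6, -6+7=1, -6+10=4
a = -5: -5+-2=-7, -5+0=-5, -5+7=2, -5+10=5
Collecting distinct sums: A + B = {-10, -8, -7, -6, -5, -1, 1, 2, 4, 5}
|A + B| = 10

A + B = {-10, -8, -7, -6, -5, -1, 1, 2, 4, 5}


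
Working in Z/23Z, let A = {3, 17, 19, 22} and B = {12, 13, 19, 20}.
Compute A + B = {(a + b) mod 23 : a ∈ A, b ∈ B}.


Work in Z/23Z: reduce every sum a + b modulo 23.
Enumerate all 16 pairs:
a = 3: 3+12=15, 3+13=16, 3+19=22, 3+20=0
a = 17: 17+12=6, 17+13=7, 17+19=13, 17+20=14
a = 19: 19+12=8, 19+13=9, 19+19=15, 19+20=16
a = 22: 22+12=11, 22+13=12, 22+19=18, 22+20=19
Distinct residues collected: {0, 6, 7, 8, 9, 11, 12, 13, 14, 15, 16, 18, 19, 22}
|A + B| = 14 (out of 23 total residues).

A + B = {0, 6, 7, 8, 9, 11, 12, 13, 14, 15, 16, 18, 19, 22}


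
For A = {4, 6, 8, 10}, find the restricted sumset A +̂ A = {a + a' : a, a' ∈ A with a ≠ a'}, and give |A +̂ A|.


Restricted sumset: A +̂ A = {a + a' : a ∈ A, a' ∈ A, a ≠ a'}.
Equivalently, take A + A and drop any sum 2a that is achievable ONLY as a + a for a ∈ A (i.e. sums representable only with equal summands).
Enumerate pairs (a, a') with a < a' (symmetric, so each unordered pair gives one sum; this covers all a ≠ a'):
  4 + 6 = 10
  4 + 8 = 12
  4 + 10 = 14
  6 + 8 = 14
  6 + 10 = 16
  8 + 10 = 18
Collected distinct sums: {10, 12, 14, 16, 18}
|A +̂ A| = 5
(Reference bound: |A +̂ A| ≥ 2|A| - 3 for |A| ≥ 2, with |A| = 4 giving ≥ 5.)

|A +̂ A| = 5


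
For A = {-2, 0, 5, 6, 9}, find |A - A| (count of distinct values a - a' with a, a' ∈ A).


A - A = {a - a' : a, a' ∈ A}; |A| = 5.
Bounds: 2|A|-1 ≤ |A - A| ≤ |A|² - |A| + 1, i.e. 9 ≤ |A - A| ≤ 21.
Note: 0 ∈ A - A always (from a - a). The set is symmetric: if d ∈ A - A then -d ∈ A - A.
Enumerate nonzero differences d = a - a' with a > a' (then include -d):
Positive differences: {1, 2, 3, 4, 5, 6, 7, 8, 9, 11}
Full difference set: {0} ∪ (positive diffs) ∪ (negative diffs).
|A - A| = 1 + 2·10 = 21 (matches direct enumeration: 21).

|A - A| = 21


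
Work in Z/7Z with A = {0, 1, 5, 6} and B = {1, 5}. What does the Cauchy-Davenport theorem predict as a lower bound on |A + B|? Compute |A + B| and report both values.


Cauchy-Davenport: |A + B| ≥ min(p, |A| + |B| - 1) for A, B nonempty in Z/pZ.
|A| = 4, |B| = 2, p = 7.
CD lower bound = min(7, 4 + 2 - 1) = min(7, 5) = 5.
Compute A + B mod 7 directly:
a = 0: 0+1=1, 0+5=5
a = 1: 1+1=2, 1+5=6
a = 5: 5+1=6, 5+5=3
a = 6: 6+1=0, 6+5=4
A + B = {0, 1, 2, 3, 4, 5, 6}, so |A + B| = 7.
Verify: 7 ≥ 5? Yes ✓.

CD lower bound = 5, actual |A + B| = 7.


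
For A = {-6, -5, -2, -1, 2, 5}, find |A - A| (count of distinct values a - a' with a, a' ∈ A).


A - A = {a - a' : a, a' ∈ A}; |A| = 6.
Bounds: 2|A|-1 ≤ |A - A| ≤ |A|² - |A| + 1, i.e. 11 ≤ |A - A| ≤ 31.
Note: 0 ∈ A - A always (from a - a). The set is symmetric: if d ∈ A - A then -d ∈ A - A.
Enumerate nonzero differences d = a - a' with a > a' (then include -d):
Positive differences: {1, 3, 4, 5, 6, 7, 8, 10, 11}
Full difference set: {0} ∪ (positive diffs) ∪ (negative diffs).
|A - A| = 1 + 2·9 = 19 (matches direct enumeration: 19).

|A - A| = 19


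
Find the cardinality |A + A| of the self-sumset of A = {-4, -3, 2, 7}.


A + A = {a + a' : a, a' ∈ A}; |A| = 4.
General bounds: 2|A| - 1 ≤ |A + A| ≤ |A|(|A|+1)/2, i.e. 7 ≤ |A + A| ≤ 10.
Lower bound 2|A|-1 is attained iff A is an arithmetic progression.
Enumerate sums a + a' for a ≤ a' (symmetric, so this suffices):
a = -4: -4+-4=-8, -4+-3=-7, -4+2=-2, -4+7=3
a = -3: -3+-3=-6, -3+2=-1, -3+7=4
a = 2: 2+2=4, 2+7=9
a = 7: 7+7=14
Distinct sums: {-8, -7, -6, -2, -1, 3, 4, 9, 14}
|A + A| = 9

|A + A| = 9


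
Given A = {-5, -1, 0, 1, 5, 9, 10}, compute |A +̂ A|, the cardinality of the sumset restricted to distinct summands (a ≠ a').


Restricted sumset: A +̂ A = {a + a' : a ∈ A, a' ∈ A, a ≠ a'}.
Equivalently, take A + A and drop any sum 2a that is achievable ONLY as a + a for a ∈ A (i.e. sums representable only with equal summands).
Enumerate pairs (a, a') with a < a' (symmetric, so each unordered pair gives one sum; this covers all a ≠ a'):
  -5 + -1 = -6
  -5 + 0 = -5
  -5 + 1 = -4
  -5 + 5 = 0
  -5 + 9 = 4
  -5 + 10 = 5
  -1 + 0 = -1
  -1 + 1 = 0
  -1 + 5 = 4
  -1 + 9 = 8
  -1 + 10 = 9
  0 + 1 = 1
  0 + 5 = 5
  0 + 9 = 9
  0 + 10 = 10
  1 + 5 = 6
  1 + 9 = 10
  1 + 10 = 11
  5 + 9 = 14
  5 + 10 = 15
  9 + 10 = 19
Collected distinct sums: {-6, -5, -4, -1, 0, 1, 4, 5, 6, 8, 9, 10, 11, 14, 15, 19}
|A +̂ A| = 16
(Reference bound: |A +̂ A| ≥ 2|A| - 3 for |A| ≥ 2, with |A| = 7 giving ≥ 11.)

|A +̂ A| = 16


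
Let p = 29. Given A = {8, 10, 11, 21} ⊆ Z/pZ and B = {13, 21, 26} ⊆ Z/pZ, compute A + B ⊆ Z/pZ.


Work in Z/29Z: reduce every sum a + b modulo 29.
Enumerate all 12 pairs:
a = 8: 8+13=21, 8+21=0, 8+26=5
a = 10: 10+13=23, 10+21=2, 10+26=7
a = 11: 11+13=24, 11+21=3, 11+26=8
a = 21: 21+13=5, 21+21=13, 21+26=18
Distinct residues collected: {0, 2, 3, 5, 7, 8, 13, 18, 21, 23, 24}
|A + B| = 11 (out of 29 total residues).

A + B = {0, 2, 3, 5, 7, 8, 13, 18, 21, 23, 24}


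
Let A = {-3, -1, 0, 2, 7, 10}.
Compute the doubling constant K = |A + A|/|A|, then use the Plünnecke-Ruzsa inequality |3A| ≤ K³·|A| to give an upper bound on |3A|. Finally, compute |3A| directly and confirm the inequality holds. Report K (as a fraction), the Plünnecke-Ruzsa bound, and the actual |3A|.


|A| = 6.
Step 1: Compute A + A by enumerating all 36 pairs.
A + A = {-6, -4, -3, -2, -1, 0, 1, 2, 4, 6, 7, 9, 10, 12, 14, 17, 20}, so |A + A| = 17.
Step 2: Doubling constant K = |A + A|/|A| = 17/6 = 17/6 ≈ 2.8333.
Step 3: Plünnecke-Ruzsa gives |3A| ≤ K³·|A| = (2.8333)³ · 6 ≈ 136.4722.
Step 4: Compute 3A = A + A + A directly by enumerating all triples (a,b,c) ∈ A³; |3A| = 32.
Step 5: Check 32 ≤ 136.4722? Yes ✓.

K = 17/6, Plünnecke-Ruzsa bound K³|A| ≈ 136.4722, |3A| = 32, inequality holds.


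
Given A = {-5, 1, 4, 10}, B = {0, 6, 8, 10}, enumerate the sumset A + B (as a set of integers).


A + B = {a + b : a ∈ A, b ∈ B}.
Enumerate all |A|·|B| = 4·4 = 16 pairs (a, b) and collect distinct sums.
a = -5: -5+0=-5, -5+6=1, -5+8=3, -5+10=5
a = 1: 1+0=1, 1+6=7, 1+8=9, 1+10=11
a = 4: 4+0=4, 4+6=10, 4+8=12, 4+10=14
a = 10: 10+0=10, 10+6=16, 10+8=18, 10+10=20
Collecting distinct sums: A + B = {-5, 1, 3, 4, 5, 7, 9, 10, 11, 12, 14, 16, 18, 20}
|A + B| = 14

A + B = {-5, 1, 3, 4, 5, 7, 9, 10, 11, 12, 14, 16, 18, 20}


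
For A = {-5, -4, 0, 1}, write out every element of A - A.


A - A = {a - a' : a, a' ∈ A}.
Compute a - a' for each ordered pair (a, a'):
a = -5: -5--5=0, -5--4=-1, -5-0=-5, -5-1=-6
a = -4: -4--5=1, -4--4=0, -4-0=-4, -4-1=-5
a = 0: 0--5=5, 0--4=4, 0-0=0, 0-1=-1
a = 1: 1--5=6, 1--4=5, 1-0=1, 1-1=0
Collecting distinct values (and noting 0 appears from a-a):
A - A = {-6, -5, -4, -1, 0, 1, 4, 5, 6}
|A - A| = 9

A - A = {-6, -5, -4, -1, 0, 1, 4, 5, 6}


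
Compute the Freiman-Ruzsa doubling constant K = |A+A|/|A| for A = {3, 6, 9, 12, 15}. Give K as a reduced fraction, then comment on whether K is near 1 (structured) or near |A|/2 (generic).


|A| = 5.
Compute A + A by enumerating all 25 pairs.
A + A = {6, 9, 12, 15, 18, 21, 24, 27, 30}, so |A + A| = 9.
K = |A + A| / |A| = 9/5 (already in lowest terms) ≈ 1.8000.
Reference: AP of size 5 gives K = 9/5 ≈ 1.8000; a fully generic set of size 5 gives K ≈ 3.0000.

|A| = 5, |A + A| = 9, K = 9/5.


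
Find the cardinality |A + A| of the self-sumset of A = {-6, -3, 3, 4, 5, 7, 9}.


A + A = {a + a' : a, a' ∈ A}; |A| = 7.
General bounds: 2|A| - 1 ≤ |A + A| ≤ |A|(|A|+1)/2, i.e. 13 ≤ |A + A| ≤ 28.
Lower bound 2|A|-1 is attained iff A is an arithmetic progression.
Enumerate sums a + a' for a ≤ a' (symmetric, so this suffices):
a = -6: -6+-6=-12, -6+-3=-9, -6+3=-3, -6+4=-2, -6+5=-1, -6+7=1, -6+9=3
a = -3: -3+-3=-6, -3+3=0, -3+4=1, -3+5=2, -3+7=4, -3+9=6
a = 3: 3+3=6, 3+4=7, 3+5=8, 3+7=10, 3+9=12
a = 4: 4+4=8, 4+5=9, 4+7=11, 4+9=13
a = 5: 5+5=10, 5+7=12, 5+9=14
a = 7: 7+7=14, 7+9=16
a = 9: 9+9=18
Distinct sums: {-12, -9, -6, -3, -2, -1, 0, 1, 2, 3, 4, 6, 7, 8, 9, 10, 11, 12, 13, 14, 16, 18}
|A + A| = 22

|A + A| = 22


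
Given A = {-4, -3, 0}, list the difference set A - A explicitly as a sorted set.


A - A = {a - a' : a, a' ∈ A}.
Compute a - a' for each ordered pair (a, a'):
a = -4: -4--4=0, -4--3=-1, -4-0=-4
a = -3: -3--4=1, -3--3=0, -3-0=-3
a = 0: 0--4=4, 0--3=3, 0-0=0
Collecting distinct values (and noting 0 appears from a-a):
A - A = {-4, -3, -1, 0, 1, 3, 4}
|A - A| = 7

A - A = {-4, -3, -1, 0, 1, 3, 4}


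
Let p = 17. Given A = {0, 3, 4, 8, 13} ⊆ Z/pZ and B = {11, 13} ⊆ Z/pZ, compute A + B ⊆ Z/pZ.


Work in Z/17Z: reduce every sum a + b modulo 17.
Enumerate all 10 pairs:
a = 0: 0+11=11, 0+13=13
a = 3: 3+11=14, 3+13=16
a = 4: 4+11=15, 4+13=0
a = 8: 8+11=2, 8+13=4
a = 13: 13+11=7, 13+13=9
Distinct residues collected: {0, 2, 4, 7, 9, 11, 13, 14, 15, 16}
|A + B| = 10 (out of 17 total residues).

A + B = {0, 2, 4, 7, 9, 11, 13, 14, 15, 16}


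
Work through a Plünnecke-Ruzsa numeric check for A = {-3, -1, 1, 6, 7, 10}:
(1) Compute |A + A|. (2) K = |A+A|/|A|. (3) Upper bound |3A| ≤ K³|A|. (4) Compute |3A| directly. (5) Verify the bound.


|A| = 6.
Step 1: Compute A + A by enumerating all 36 pairs.
A + A = {-6, -4, -2, 0, 2, 3, 4, 5, 6, 7, 8, 9, 11, 12, 13, 14, 16, 17, 20}, so |A + A| = 19.
Step 2: Doubling constant K = |A + A|/|A| = 19/6 = 19/6 ≈ 3.1667.
Step 3: Plünnecke-Ruzsa gives |3A| ≤ K³·|A| = (3.1667)³ · 6 ≈ 190.5278.
Step 4: Compute 3A = A + A + A directly by enumerating all triples (a,b,c) ∈ A³; |3A| = 33.
Step 5: Check 33 ≤ 190.5278? Yes ✓.

K = 19/6, Plünnecke-Ruzsa bound K³|A| ≈ 190.5278, |3A| = 33, inequality holds.


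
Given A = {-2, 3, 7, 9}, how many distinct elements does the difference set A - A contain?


A - A = {a - a' : a, a' ∈ A}; |A| = 4.
Bounds: 2|A|-1 ≤ |A - A| ≤ |A|² - |A| + 1, i.e. 7 ≤ |A - A| ≤ 13.
Note: 0 ∈ A - A always (from a - a). The set is symmetric: if d ∈ A - A then -d ∈ A - A.
Enumerate nonzero differences d = a - a' with a > a' (then include -d):
Positive differences: {2, 4, 5, 6, 9, 11}
Full difference set: {0} ∪ (positive diffs) ∪ (negative diffs).
|A - A| = 1 + 2·6 = 13 (matches direct enumeration: 13).

|A - A| = 13


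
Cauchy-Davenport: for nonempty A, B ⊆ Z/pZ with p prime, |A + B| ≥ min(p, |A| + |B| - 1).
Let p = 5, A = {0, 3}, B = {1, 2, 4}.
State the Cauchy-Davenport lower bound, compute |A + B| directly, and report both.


Cauchy-Davenport: |A + B| ≥ min(p, |A| + |B| - 1) for A, B nonempty in Z/pZ.
|A| = 2, |B| = 3, p = 5.
CD lower bound = min(5, 2 + 3 - 1) = min(5, 4) = 4.
Compute A + B mod 5 directly:
a = 0: 0+1=1, 0+2=2, 0+4=4
a = 3: 3+1=4, 3+2=0, 3+4=2
A + B = {0, 1, 2, 4}, so |A + B| = 4.
Verify: 4 ≥ 4? Yes ✓.

CD lower bound = 4, actual |A + B| = 4.


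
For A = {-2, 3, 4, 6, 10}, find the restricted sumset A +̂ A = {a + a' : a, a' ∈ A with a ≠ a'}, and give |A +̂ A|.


Restricted sumset: A +̂ A = {a + a' : a ∈ A, a' ∈ A, a ≠ a'}.
Equivalently, take A + A and drop any sum 2a that is achievable ONLY as a + a for a ∈ A (i.e. sums representable only with equal summands).
Enumerate pairs (a, a') with a < a' (symmetric, so each unordered pair gives one sum; this covers all a ≠ a'):
  -2 + 3 = 1
  -2 + 4 = 2
  -2 + 6 = 4
  -2 + 10 = 8
  3 + 4 = 7
  3 + 6 = 9
  3 + 10 = 13
  4 + 6 = 10
  4 + 10 = 14
  6 + 10 = 16
Collected distinct sums: {1, 2, 4, 7, 8, 9, 10, 13, 14, 16}
|A +̂ A| = 10
(Reference bound: |A +̂ A| ≥ 2|A| - 3 for |A| ≥ 2, with |A| = 5 giving ≥ 7.)

|A +̂ A| = 10


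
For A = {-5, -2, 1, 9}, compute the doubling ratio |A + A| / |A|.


|A| = 4.
Compute A + A by enumerating all 16 pairs.
A + A = {-10, -7, -4, -1, 2, 4, 7, 10, 18}, so |A + A| = 9.
K = |A + A| / |A| = 9/4 (already in lowest terms) ≈ 2.2500.
Reference: AP of size 4 gives K = 7/4 ≈ 1.7500; a fully generic set of size 4 gives K ≈ 2.5000.

|A| = 4, |A + A| = 9, K = 9/4.


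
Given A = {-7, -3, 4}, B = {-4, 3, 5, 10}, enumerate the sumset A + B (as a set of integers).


A + B = {a + b : a ∈ A, b ∈ B}.
Enumerate all |A|·|B| = 3·4 = 12 pairs (a, b) and collect distinct sums.
a = -7: -7+-4=-11, -7+3=-4, -7+5=-2, -7+10=3
a = -3: -3+-4=-7, -3+3=0, -3+5=2, -3+10=7
a = 4: 4+-4=0, 4+3=7, 4+5=9, 4+10=14
Collecting distinct sums: A + B = {-11, -7, -4, -2, 0, 2, 3, 7, 9, 14}
|A + B| = 10

A + B = {-11, -7, -4, -2, 0, 2, 3, 7, 9, 14}


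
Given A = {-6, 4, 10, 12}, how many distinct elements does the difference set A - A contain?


A - A = {a - a' : a, a' ∈ A}; |A| = 4.
Bounds: 2|A|-1 ≤ |A - A| ≤ |A|² - |A| + 1, i.e. 7 ≤ |A - A| ≤ 13.
Note: 0 ∈ A - A always (from a - a). The set is symmetric: if d ∈ A - A then -d ∈ A - A.
Enumerate nonzero differences d = a - a' with a > a' (then include -d):
Positive differences: {2, 6, 8, 10, 16, 18}
Full difference set: {0} ∪ (positive diffs) ∪ (negative diffs).
|A - A| = 1 + 2·6 = 13 (matches direct enumeration: 13).

|A - A| = 13


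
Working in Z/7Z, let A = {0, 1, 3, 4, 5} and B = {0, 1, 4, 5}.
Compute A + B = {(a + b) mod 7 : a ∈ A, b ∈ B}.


Work in Z/7Z: reduce every sum a + b modulo 7.
Enumerate all 20 pairs:
a = 0: 0+0=0, 0+1=1, 0+4=4, 0+5=5
a = 1: 1+0=1, 1+1=2, 1+4=5, 1+5=6
a = 3: 3+0=3, 3+1=4, 3+4=0, 3+5=1
a = 4: 4+0=4, 4+1=5, 4+4=1, 4+5=2
a = 5: 5+0=5, 5+1=6, 5+4=2, 5+5=3
Distinct residues collected: {0, 1, 2, 3, 4, 5, 6}
|A + B| = 7 (out of 7 total residues).

A + B = {0, 1, 2, 3, 4, 5, 6}


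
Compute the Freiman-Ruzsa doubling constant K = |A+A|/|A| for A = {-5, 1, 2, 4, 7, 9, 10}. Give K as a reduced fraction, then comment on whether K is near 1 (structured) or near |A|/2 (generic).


|A| = 7.
Compute A + A by enumerating all 49 pairs.
A + A = {-10, -4, -3, -1, 2, 3, 4, 5, 6, 8, 9, 10, 11, 12, 13, 14, 16, 17, 18, 19, 20}, so |A + A| = 21.
K = |A + A| / |A| = 21/7 = 3/1 ≈ 3.0000.
Reference: AP of size 7 gives K = 13/7 ≈ 1.8571; a fully generic set of size 7 gives K ≈ 4.0000.

|A| = 7, |A + A| = 21, K = 21/7 = 3/1.


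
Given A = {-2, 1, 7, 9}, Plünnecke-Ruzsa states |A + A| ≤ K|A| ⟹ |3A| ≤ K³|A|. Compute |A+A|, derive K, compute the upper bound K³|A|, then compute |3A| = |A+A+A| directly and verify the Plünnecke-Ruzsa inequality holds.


|A| = 4.
Step 1: Compute A + A by enumerating all 16 pairs.
A + A = {-4, -1, 2, 5, 7, 8, 10, 14, 16, 18}, so |A + A| = 10.
Step 2: Doubling constant K = |A + A|/|A| = 10/4 = 10/4 ≈ 2.5000.
Step 3: Plünnecke-Ruzsa gives |3A| ≤ K³·|A| = (2.5000)³ · 4 ≈ 62.5000.
Step 4: Compute 3A = A + A + A directly by enumerating all triples (a,b,c) ∈ A³; |3A| = 19.
Step 5: Check 19 ≤ 62.5000? Yes ✓.

K = 10/4, Plünnecke-Ruzsa bound K³|A| ≈ 62.5000, |3A| = 19, inequality holds.


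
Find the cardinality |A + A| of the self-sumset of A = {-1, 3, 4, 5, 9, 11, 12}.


A + A = {a + a' : a, a' ∈ A}; |A| = 7.
General bounds: 2|A| - 1 ≤ |A + A| ≤ |A|(|A|+1)/2, i.e. 13 ≤ |A + A| ≤ 28.
Lower bound 2|A|-1 is attained iff A is an arithmetic progression.
Enumerate sums a + a' for a ≤ a' (symmetric, so this suffices):
a = -1: -1+-1=-2, -1+3=2, -1+4=3, -1+5=4, -1+9=8, -1+11=10, -1+12=11
a = 3: 3+3=6, 3+4=7, 3+5=8, 3+9=12, 3+11=14, 3+12=15
a = 4: 4+4=8, 4+5=9, 4+9=13, 4+11=15, 4+12=16
a = 5: 5+5=10, 5+9=14, 5+11=16, 5+12=17
a = 9: 9+9=18, 9+11=20, 9+12=21
a = 11: 11+11=22, 11+12=23
a = 12: 12+12=24
Distinct sums: {-2, 2, 3, 4, 6, 7, 8, 9, 10, 11, 12, 13, 14, 15, 16, 17, 18, 20, 21, 22, 23, 24}
|A + A| = 22

|A + A| = 22


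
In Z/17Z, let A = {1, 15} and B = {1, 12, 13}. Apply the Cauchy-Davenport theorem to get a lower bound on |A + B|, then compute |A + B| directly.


Cauchy-Davenport: |A + B| ≥ min(p, |A| + |B| - 1) for A, B nonempty in Z/pZ.
|A| = 2, |B| = 3, p = 17.
CD lower bound = min(17, 2 + 3 - 1) = min(17, 4) = 4.
Compute A + B mod 17 directly:
a = 1: 1+1=2, 1+12=13, 1+13=14
a = 15: 15+1=16, 15+12=10, 15+13=11
A + B = {2, 10, 11, 13, 14, 16}, so |A + B| = 6.
Verify: 6 ≥ 4? Yes ✓.

CD lower bound = 4, actual |A + B| = 6.


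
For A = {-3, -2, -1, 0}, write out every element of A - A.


A - A = {a - a' : a, a' ∈ A}.
Compute a - a' for each ordered pair (a, a'):
a = -3: -3--3=0, -3--2=-1, -3--1=-2, -3-0=-3
a = -2: -2--3=1, -2--2=0, -2--1=-1, -2-0=-2
a = -1: -1--3=2, -1--2=1, -1--1=0, -1-0=-1
a = 0: 0--3=3, 0--2=2, 0--1=1, 0-0=0
Collecting distinct values (and noting 0 appears from a-a):
A - A = {-3, -2, -1, 0, 1, 2, 3}
|A - A| = 7

A - A = {-3, -2, -1, 0, 1, 2, 3}


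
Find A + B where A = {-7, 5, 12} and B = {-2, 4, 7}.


A + B = {a + b : a ∈ A, b ∈ B}.
Enumerate all |A|·|B| = 3·3 = 9 pairs (a, b) and collect distinct sums.
a = -7: -7+-2=-9, -7+4=-3, -7+7=0
a = 5: 5+-2=3, 5+4=9, 5+7=12
a = 12: 12+-2=10, 12+4=16, 12+7=19
Collecting distinct sums: A + B = {-9, -3, 0, 3, 9, 10, 12, 16, 19}
|A + B| = 9

A + B = {-9, -3, 0, 3, 9, 10, 12, 16, 19}


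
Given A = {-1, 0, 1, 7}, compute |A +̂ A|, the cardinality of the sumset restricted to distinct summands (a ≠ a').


Restricted sumset: A +̂ A = {a + a' : a ∈ A, a' ∈ A, a ≠ a'}.
Equivalently, take A + A and drop any sum 2a that is achievable ONLY as a + a for a ∈ A (i.e. sums representable only with equal summands).
Enumerate pairs (a, a') with a < a' (symmetric, so each unordered pair gives one sum; this covers all a ≠ a'):
  -1 + 0 = -1
  -1 + 1 = 0
  -1 + 7 = 6
  0 + 1 = 1
  0 + 7 = 7
  1 + 7 = 8
Collected distinct sums: {-1, 0, 1, 6, 7, 8}
|A +̂ A| = 6
(Reference bound: |A +̂ A| ≥ 2|A| - 3 for |A| ≥ 2, with |A| = 4 giving ≥ 5.)

|A +̂ A| = 6


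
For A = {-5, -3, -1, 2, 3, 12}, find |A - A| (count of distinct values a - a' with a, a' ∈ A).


A - A = {a - a' : a, a' ∈ A}; |A| = 6.
Bounds: 2|A|-1 ≤ |A - A| ≤ |A|² - |A| + 1, i.e. 11 ≤ |A - A| ≤ 31.
Note: 0 ∈ A - A always (from a - a). The set is symmetric: if d ∈ A - A then -d ∈ A - A.
Enumerate nonzero differences d = a - a' with a > a' (then include -d):
Positive differences: {1, 2, 3, 4, 5, 6, 7, 8, 9, 10, 13, 15, 17}
Full difference set: {0} ∪ (positive diffs) ∪ (negative diffs).
|A - A| = 1 + 2·13 = 27 (matches direct enumeration: 27).

|A - A| = 27


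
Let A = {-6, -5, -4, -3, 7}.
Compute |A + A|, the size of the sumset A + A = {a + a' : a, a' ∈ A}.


A + A = {a + a' : a, a' ∈ A}; |A| = 5.
General bounds: 2|A| - 1 ≤ |A + A| ≤ |A|(|A|+1)/2, i.e. 9 ≤ |A + A| ≤ 15.
Lower bound 2|A|-1 is attained iff A is an arithmetic progression.
Enumerate sums a + a' for a ≤ a' (symmetric, so this suffices):
a = -6: -6+-6=-12, -6+-5=-11, -6+-4=-10, -6+-3=-9, -6+7=1
a = -5: -5+-5=-10, -5+-4=-9, -5+-3=-8, -5+7=2
a = -4: -4+-4=-8, -4+-3=-7, -4+7=3
a = -3: -3+-3=-6, -3+7=4
a = 7: 7+7=14
Distinct sums: {-12, -11, -10, -9, -8, -7, -6, 1, 2, 3, 4, 14}
|A + A| = 12

|A + A| = 12


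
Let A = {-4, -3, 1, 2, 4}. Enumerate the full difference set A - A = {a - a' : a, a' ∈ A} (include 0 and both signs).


A - A = {a - a' : a, a' ∈ A}.
Compute a - a' for each ordered pair (a, a'):
a = -4: -4--4=0, -4--3=-1, -4-1=-5, -4-2=-6, -4-4=-8
a = -3: -3--4=1, -3--3=0, -3-1=-4, -3-2=-5, -3-4=-7
a = 1: 1--4=5, 1--3=4, 1-1=0, 1-2=-1, 1-4=-3
a = 2: 2--4=6, 2--3=5, 2-1=1, 2-2=0, 2-4=-2
a = 4: 4--4=8, 4--3=7, 4-1=3, 4-2=2, 4-4=0
Collecting distinct values (and noting 0 appears from a-a):
A - A = {-8, -7, -6, -5, -4, -3, -2, -1, 0, 1, 2, 3, 4, 5, 6, 7, 8}
|A - A| = 17

A - A = {-8, -7, -6, -5, -4, -3, -2, -1, 0, 1, 2, 3, 4, 5, 6, 7, 8}


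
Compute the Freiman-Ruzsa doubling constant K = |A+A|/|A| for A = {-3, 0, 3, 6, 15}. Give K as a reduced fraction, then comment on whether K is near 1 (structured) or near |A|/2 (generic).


|A| = 5.
Compute A + A by enumerating all 25 pairs.
A + A = {-6, -3, 0, 3, 6, 9, 12, 15, 18, 21, 30}, so |A + A| = 11.
K = |A + A| / |A| = 11/5 (already in lowest terms) ≈ 2.2000.
Reference: AP of size 5 gives K = 9/5 ≈ 1.8000; a fully generic set of size 5 gives K ≈ 3.0000.

|A| = 5, |A + A| = 11, K = 11/5.


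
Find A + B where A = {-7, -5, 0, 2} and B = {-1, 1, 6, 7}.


A + B = {a + b : a ∈ A, b ∈ B}.
Enumerate all |A|·|B| = 4·4 = 16 pairs (a, b) and collect distinct sums.
a = -7: -7+-1=-8, -7+1=-6, -7+6=-1, -7+7=0
a = -5: -5+-1=-6, -5+1=-4, -5+6=1, -5+7=2
a = 0: 0+-1=-1, 0+1=1, 0+6=6, 0+7=7
a = 2: 2+-1=1, 2+1=3, 2+6=8, 2+7=9
Collecting distinct sums: A + B = {-8, -6, -4, -1, 0, 1, 2, 3, 6, 7, 8, 9}
|A + B| = 12

A + B = {-8, -6, -4, -1, 0, 1, 2, 3, 6, 7, 8, 9}


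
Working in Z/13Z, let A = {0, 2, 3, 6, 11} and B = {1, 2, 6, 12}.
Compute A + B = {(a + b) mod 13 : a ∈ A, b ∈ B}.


Work in Z/13Z: reduce every sum a + b modulo 13.
Enumerate all 20 pairs:
a = 0: 0+1=1, 0+2=2, 0+6=6, 0+12=12
a = 2: 2+1=3, 2+2=4, 2+6=8, 2+12=1
a = 3: 3+1=4, 3+2=5, 3+6=9, 3+12=2
a = 6: 6+1=7, 6+2=8, 6+6=12, 6+12=5
a = 11: 11+1=12, 11+2=0, 11+6=4, 11+12=10
Distinct residues collected: {0, 1, 2, 3, 4, 5, 6, 7, 8, 9, 10, 12}
|A + B| = 12 (out of 13 total residues).

A + B = {0, 1, 2, 3, 4, 5, 6, 7, 8, 9, 10, 12}


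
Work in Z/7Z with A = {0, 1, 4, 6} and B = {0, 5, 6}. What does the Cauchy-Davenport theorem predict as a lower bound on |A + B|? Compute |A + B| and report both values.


Cauchy-Davenport: |A + B| ≥ min(p, |A| + |B| - 1) for A, B nonempty in Z/pZ.
|A| = 4, |B| = 3, p = 7.
CD lower bound = min(7, 4 + 3 - 1) = min(7, 6) = 6.
Compute A + B mod 7 directly:
a = 0: 0+0=0, 0+5=5, 0+6=6
a = 1: 1+0=1, 1+5=6, 1+6=0
a = 4: 4+0=4, 4+5=2, 4+6=3
a = 6: 6+0=6, 6+5=4, 6+6=5
A + B = {0, 1, 2, 3, 4, 5, 6}, so |A + B| = 7.
Verify: 7 ≥ 6? Yes ✓.

CD lower bound = 6, actual |A + B| = 7.


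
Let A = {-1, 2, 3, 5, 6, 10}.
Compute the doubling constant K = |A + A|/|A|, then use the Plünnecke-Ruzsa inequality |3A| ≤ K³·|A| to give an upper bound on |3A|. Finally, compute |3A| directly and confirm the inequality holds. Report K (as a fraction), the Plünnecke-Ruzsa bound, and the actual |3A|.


|A| = 6.
Step 1: Compute A + A by enumerating all 36 pairs.
A + A = {-2, 1, 2, 4, 5, 6, 7, 8, 9, 10, 11, 12, 13, 15, 16, 20}, so |A + A| = 16.
Step 2: Doubling constant K = |A + A|/|A| = 16/6 = 16/6 ≈ 2.6667.
Step 3: Plünnecke-Ruzsa gives |3A| ≤ K³·|A| = (2.6667)³ · 6 ≈ 113.7778.
Step 4: Compute 3A = A + A + A directly by enumerating all triples (a,b,c) ∈ A³; |3A| = 27.
Step 5: Check 27 ≤ 113.7778? Yes ✓.

K = 16/6, Plünnecke-Ruzsa bound K³|A| ≈ 113.7778, |3A| = 27, inequality holds.


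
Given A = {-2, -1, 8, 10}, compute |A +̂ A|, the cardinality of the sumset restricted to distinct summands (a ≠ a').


Restricted sumset: A +̂ A = {a + a' : a ∈ A, a' ∈ A, a ≠ a'}.
Equivalently, take A + A and drop any sum 2a that is achievable ONLY as a + a for a ∈ A (i.e. sums representable only with equal summands).
Enumerate pairs (a, a') with a < a' (symmetric, so each unordered pair gives one sum; this covers all a ≠ a'):
  -2 + -1 = -3
  -2 + 8 = 6
  -2 + 10 = 8
  -1 + 8 = 7
  -1 + 10 = 9
  8 + 10 = 18
Collected distinct sums: {-3, 6, 7, 8, 9, 18}
|A +̂ A| = 6
(Reference bound: |A +̂ A| ≥ 2|A| - 3 for |A| ≥ 2, with |A| = 4 giving ≥ 5.)

|A +̂ A| = 6


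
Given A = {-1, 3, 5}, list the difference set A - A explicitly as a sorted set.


A - A = {a - a' : a, a' ∈ A}.
Compute a - a' for each ordered pair (a, a'):
a = -1: -1--1=0, -1-3=-4, -1-5=-6
a = 3: 3--1=4, 3-3=0, 3-5=-2
a = 5: 5--1=6, 5-3=2, 5-5=0
Collecting distinct values (and noting 0 appears from a-a):
A - A = {-6, -4, -2, 0, 2, 4, 6}
|A - A| = 7

A - A = {-6, -4, -2, 0, 2, 4, 6}


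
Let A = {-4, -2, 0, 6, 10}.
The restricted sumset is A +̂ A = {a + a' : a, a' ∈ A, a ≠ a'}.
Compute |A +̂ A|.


Restricted sumset: A +̂ A = {a + a' : a ∈ A, a' ∈ A, a ≠ a'}.
Equivalently, take A + A and drop any sum 2a that is achievable ONLY as a + a for a ∈ A (i.e. sums representable only with equal summands).
Enumerate pairs (a, a') with a < a' (symmetric, so each unordered pair gives one sum; this covers all a ≠ a'):
  -4 + -2 = -6
  -4 + 0 = -4
  -4 + 6 = 2
  -4 + 10 = 6
  -2 + 0 = -2
  -2 + 6 = 4
  -2 + 10 = 8
  0 + 6 = 6
  0 + 10 = 10
  6 + 10 = 16
Collected distinct sums: {-6, -4, -2, 2, 4, 6, 8, 10, 16}
|A +̂ A| = 9
(Reference bound: |A +̂ A| ≥ 2|A| - 3 for |A| ≥ 2, with |A| = 5 giving ≥ 7.)

|A +̂ A| = 9


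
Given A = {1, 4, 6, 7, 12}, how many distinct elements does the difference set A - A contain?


A - A = {a - a' : a, a' ∈ A}; |A| = 5.
Bounds: 2|A|-1 ≤ |A - A| ≤ |A|² - |A| + 1, i.e. 9 ≤ |A - A| ≤ 21.
Note: 0 ∈ A - A always (from a - a). The set is symmetric: if d ∈ A - A then -d ∈ A - A.
Enumerate nonzero differences d = a - a' with a > a' (then include -d):
Positive differences: {1, 2, 3, 5, 6, 8, 11}
Full difference set: {0} ∪ (positive diffs) ∪ (negative diffs).
|A - A| = 1 + 2·7 = 15 (matches direct enumeration: 15).

|A - A| = 15


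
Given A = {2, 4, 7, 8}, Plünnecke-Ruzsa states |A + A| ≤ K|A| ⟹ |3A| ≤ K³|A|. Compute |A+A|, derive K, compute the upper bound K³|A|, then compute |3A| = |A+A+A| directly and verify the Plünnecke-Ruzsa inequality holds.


|A| = 4.
Step 1: Compute A + A by enumerating all 16 pairs.
A + A = {4, 6, 8, 9, 10, 11, 12, 14, 15, 16}, so |A + A| = 10.
Step 2: Doubling constant K = |A + A|/|A| = 10/4 = 10/4 ≈ 2.5000.
Step 3: Plünnecke-Ruzsa gives |3A| ≤ K³·|A| = (2.5000)³ · 4 ≈ 62.5000.
Step 4: Compute 3A = A + A + A directly by enumerating all triples (a,b,c) ∈ A³; |3A| = 17.
Step 5: Check 17 ≤ 62.5000? Yes ✓.

K = 10/4, Plünnecke-Ruzsa bound K³|A| ≈ 62.5000, |3A| = 17, inequality holds.
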